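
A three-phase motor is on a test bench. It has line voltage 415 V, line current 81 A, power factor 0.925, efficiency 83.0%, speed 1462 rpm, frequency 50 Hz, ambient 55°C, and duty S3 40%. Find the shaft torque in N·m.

292 N·m

P_in = √3·V·I·cosφ = 1.732 × 415 × 81 × 0.925 = 53855 W
P_out = η·P_in = 0.83 × 53855 = 44700 W
n = 1462 rpm
ω = 2π×1462/60 = 153.1 rad/s
τ = P_out/ω = 44700/153.1 = 292 N·m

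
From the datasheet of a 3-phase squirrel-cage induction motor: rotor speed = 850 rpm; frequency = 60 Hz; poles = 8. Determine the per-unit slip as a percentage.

5.6 %

n_s = 120f/p = 120×60/8 = 900 rpm
s = (n_s − n)/n_s = (900 − 850)/900 = 0.0556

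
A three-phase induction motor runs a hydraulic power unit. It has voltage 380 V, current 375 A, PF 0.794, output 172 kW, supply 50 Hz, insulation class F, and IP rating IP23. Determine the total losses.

24000 W

P_in = √3·V·I·cosφ = 1.732×380×375×0.794 = 195967 W
P_out = 172000 W
Losses = P_in − P_out = 195967 − 172000 = 23967 W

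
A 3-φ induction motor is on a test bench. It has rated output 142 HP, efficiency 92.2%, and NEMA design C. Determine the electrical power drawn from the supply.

115 kW

P_out = 142 × 746 = 105932 W
P_in = P_out/η = 105932/0.922 = 114894 W = 115 kW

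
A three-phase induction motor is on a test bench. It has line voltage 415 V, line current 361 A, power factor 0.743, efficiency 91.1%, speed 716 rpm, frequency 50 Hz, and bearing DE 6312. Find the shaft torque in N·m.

2340 N·m

P_in = √3·V·I·cosφ = 1.732 × 415 × 361 × 0.743 = 192793 W
P_out = η·P_in = 0.911 × 192793 = 175634 W
n = 716 rpm
ω = 2π×716/60 = 74.98 rad/s
τ = P_out/ω = 175634/74.98 = 2340 N·m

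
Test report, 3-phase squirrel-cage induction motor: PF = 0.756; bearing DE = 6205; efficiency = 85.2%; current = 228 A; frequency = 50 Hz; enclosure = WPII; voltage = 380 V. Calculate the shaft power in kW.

P_in = √3·V·I·cosφ = 1.732 × 380 × 228 × 0.756 = 113446 W
P_out = η·P_in = 0.852 × 113446 = 96656 W

96.7 kW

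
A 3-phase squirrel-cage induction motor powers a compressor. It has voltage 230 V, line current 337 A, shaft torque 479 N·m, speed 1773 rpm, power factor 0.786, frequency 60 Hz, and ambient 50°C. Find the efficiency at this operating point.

84.3 %

ω = 2π × 1773/60 = 185.7 rad/s; P_out = τω = 479 × 185.7 = 88950 W
P_in = √3·V_L·I_L·cosφ = 1.732 × 230 × 337 × 0.786 = 105518 W
η = P_out / P_in = 88950 / 105518 = 0.843 = 84.3%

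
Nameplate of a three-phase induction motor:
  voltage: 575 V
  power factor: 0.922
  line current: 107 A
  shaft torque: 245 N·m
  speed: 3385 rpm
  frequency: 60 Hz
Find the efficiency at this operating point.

ω = 2π × 3385/60 = 354.5 rad/s; P_out = τω = 245 × 354.5 = 86853 W
P_in = √3·V_L·I_L·cosφ = 1.732 × 575 × 107 × 0.922 = 98250 W
η = P_out / P_in = 86853 / 98250 = 0.884 = 88.4%

88.4 %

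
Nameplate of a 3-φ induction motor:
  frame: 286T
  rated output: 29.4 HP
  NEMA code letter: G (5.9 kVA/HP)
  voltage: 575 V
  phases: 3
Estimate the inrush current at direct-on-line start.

174 A

S_LR = 5.9 × 29.4 = 173.46 kVA
I_LR = S_LR/(√3·V_L) = 173460/(1.732×575) = 174 A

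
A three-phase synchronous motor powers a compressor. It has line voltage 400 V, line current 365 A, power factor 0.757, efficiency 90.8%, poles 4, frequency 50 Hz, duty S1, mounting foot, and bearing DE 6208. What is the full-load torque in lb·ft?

816 lb·ft

P_in = √3·V·I·cosφ = 1.732 × 400 × 365 × 0.757 = 191424 W
P_out = η·P_in = 0.908 × 191424 = 173813 W
n = n_s = 120×50/4 = 1500 rpm (synchronous)
ω = 2π×1500/60 = 157.1 rad/s
τ = P_out/ω = 173813/157.1 = 1106 N·m
In lb·ft: 1106/1.356 = 816 lb·ft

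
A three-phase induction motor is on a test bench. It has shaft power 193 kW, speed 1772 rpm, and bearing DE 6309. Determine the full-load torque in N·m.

ω = 2π × 1772/60 = 185.6 rad/s
τ = P/ω = 193000/185.6 = 1040 N·m

1040 N·m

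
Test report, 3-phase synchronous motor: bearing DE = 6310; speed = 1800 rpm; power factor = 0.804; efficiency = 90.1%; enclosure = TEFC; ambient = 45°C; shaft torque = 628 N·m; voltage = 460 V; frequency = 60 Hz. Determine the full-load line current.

205 A

ω = 2π×1800/60 = 188.5 rad/s; P_out = τω = 628 × 188.5 = 118378 W
P_in = P_out / η = 118378 / 0.901 = 131385 W
I_L = P_in / (√3·V_L·cosφ) = 131385 / (1.732 × 460 × 0.804) = 205 A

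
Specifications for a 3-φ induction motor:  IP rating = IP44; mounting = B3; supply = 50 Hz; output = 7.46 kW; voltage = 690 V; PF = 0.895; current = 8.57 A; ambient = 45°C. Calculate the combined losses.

1710 W

P_in = √3·V·I·cosφ = 1.732×690×8.57×0.895 = 9166 W
P_out = 7460 W
Losses = P_in − P_out = 9166 − 7460 = 1706 W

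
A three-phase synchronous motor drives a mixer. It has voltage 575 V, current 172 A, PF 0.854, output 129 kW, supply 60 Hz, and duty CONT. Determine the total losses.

P_in = √3·V·I·cosφ = 1.732×575×172×0.854 = 146286 W
P_out = 129000 W
Losses = P_in − P_out = 146286 − 129000 = 17286 W

17300 W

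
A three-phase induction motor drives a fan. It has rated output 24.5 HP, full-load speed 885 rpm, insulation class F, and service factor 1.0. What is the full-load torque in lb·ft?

P_out = 24.5 × 746 = 18277 W
ω = 2π × 885/60 = 92.68 rad/s
τ = P_out/ω = 18277/92.68 = 197.2 N·m
In lb·ft: 197.2/1.356 = 145 lb·ft

145 lb·ft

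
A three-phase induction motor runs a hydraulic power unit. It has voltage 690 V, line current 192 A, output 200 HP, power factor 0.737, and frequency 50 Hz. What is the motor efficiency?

P_out = 200 × 746 = 149200 W
P_in = √3·V_L·I_L·cosφ = 1.732 × 690 × 192 × 0.737 = 169109 W
η = P_out / P_in = 149200 / 169109 = 0.882 = 88.2%

88.2 %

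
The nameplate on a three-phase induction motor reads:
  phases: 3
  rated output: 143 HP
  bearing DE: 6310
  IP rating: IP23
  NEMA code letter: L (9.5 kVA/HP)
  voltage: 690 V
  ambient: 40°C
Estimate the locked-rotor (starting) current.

1140 A

S_LR = 9.5 × 143 = 1358.5 kVA
I_LR = S_LR/(√3·V_L) = 1358500/(1.732×690) = 1140 A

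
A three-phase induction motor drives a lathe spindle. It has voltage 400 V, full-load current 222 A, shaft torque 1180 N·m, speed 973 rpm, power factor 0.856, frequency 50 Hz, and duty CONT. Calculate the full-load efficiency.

91.3 %

ω = 2π × 973/60 = 101.9 rad/s; P_out = τω = 1180 × 101.9 = 120242 W
P_in = √3·V_L·I_L·cosφ = 1.732 × 400 × 222 × 0.856 = 131654 W
η = P_out / P_in = 120242 / 131654 = 0.913 = 91.3%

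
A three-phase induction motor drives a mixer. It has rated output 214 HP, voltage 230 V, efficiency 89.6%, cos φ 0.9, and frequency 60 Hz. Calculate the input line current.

P_out = 214 × 746 = 159644 W
P_in = P_out / η = 159644 / 0.896 = 178174 W
I_L = P_in / (√3·V_L·cosφ) = 178174 / (1.732 × 230 × 0.9) = 497 A

497 A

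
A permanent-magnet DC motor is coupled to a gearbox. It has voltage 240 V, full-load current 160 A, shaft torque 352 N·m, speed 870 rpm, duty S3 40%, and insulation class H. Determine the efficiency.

83.5 %

ω = 2π × 870/60 = 91.11 rad/s; P_out = τω = 352 × 91.11 = 32071 W
P_in = V·I = 240 × 160 = 38400 W
η = P_out / P_in = 32071 / 38400 = 0.835 = 83.5%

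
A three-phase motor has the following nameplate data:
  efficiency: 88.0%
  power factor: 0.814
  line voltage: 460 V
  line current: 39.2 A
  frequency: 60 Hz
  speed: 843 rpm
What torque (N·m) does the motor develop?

P_in = √3·V·I·cosφ = 1.732 × 460 × 39.2 × 0.814 = 25422 W
P_out = η·P_in = 0.88 × 25422 = 22371 W
n = 843 rpm
ω = 2π×843/60 = 88.28 rad/s
τ = P_out/ω = 22371/88.28 = 253 N·m

253 N·m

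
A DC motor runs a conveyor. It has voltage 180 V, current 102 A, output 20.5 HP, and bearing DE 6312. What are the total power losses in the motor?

P_in = V·I = 180×102 = 18360 W
P_out = 20.5×746 = 15293 W
Losses = P_in − P_out = 18360 − 15293 = 3067 W

3070 W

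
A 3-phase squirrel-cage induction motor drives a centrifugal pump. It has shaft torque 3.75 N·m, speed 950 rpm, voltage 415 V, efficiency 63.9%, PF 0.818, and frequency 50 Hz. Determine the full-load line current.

0.993 A

ω = 2π×950/60 = 99.48 rad/s; P_out = τω = 3.75 × 99.48 = 373 W
P_in = P_out / η = 373 / 0.639 = 584 W
I_L = P_in / (√3·V_L·cosφ) = 584 / (1.732 × 415 × 0.818) = 0.993 A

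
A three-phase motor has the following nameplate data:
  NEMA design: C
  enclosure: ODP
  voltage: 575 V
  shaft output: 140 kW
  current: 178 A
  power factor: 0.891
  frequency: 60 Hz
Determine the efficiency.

P_out = 140 kW = 140000 W
P_in = √3·V_L·I_L·cosφ = 1.732 × 575 × 178 × 0.891 = 157948 W
η = P_out / P_in = 140000 / 157948 = 0.886 = 88.6%

88.6 %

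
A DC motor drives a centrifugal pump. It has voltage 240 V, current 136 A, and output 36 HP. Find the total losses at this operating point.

P_in = V·I = 240×136 = 32640 W
P_out = 36×746 = 26856 W
Losses = P_in − P_out = 32640 − 26856 = 5784 W

5.78 kW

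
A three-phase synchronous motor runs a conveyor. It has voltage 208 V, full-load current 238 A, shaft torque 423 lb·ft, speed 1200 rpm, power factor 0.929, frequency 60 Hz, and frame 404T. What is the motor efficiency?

τ = 423 lb·ft × 1.356 = 573.6 N·m
ω = 2π × 1200/60 = 125.7 rad/s; P_out = τω = 573.6 × 125.7 = 72102 W
P_in = √3·V_L·I_L·cosφ = 1.732 × 208 × 238 × 0.929 = 79653 W
η = P_out / P_in = 72102 / 79653 = 0.905 = 90.5%

90.5 %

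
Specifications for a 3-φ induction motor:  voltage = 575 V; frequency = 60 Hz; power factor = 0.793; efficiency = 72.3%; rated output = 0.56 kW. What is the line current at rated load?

P_out = 0.56 kW = 560 W
P_in = P_out / η = 560 / 0.723 = 775 W
I_L = P_in / (√3·V_L·cosφ) = 775 / (1.732 × 575 × 0.793) = 0.981 A

0.981 A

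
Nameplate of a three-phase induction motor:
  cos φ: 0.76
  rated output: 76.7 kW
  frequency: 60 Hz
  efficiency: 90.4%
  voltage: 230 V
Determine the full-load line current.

280 A

P_out = 76.7 kW = 76700 W
P_in = P_out / η = 76700 / 0.904 = 84845 W
I_L = P_in / (√3·V_L·cosφ) = 84845 / (1.732 × 230 × 0.76) = 280 A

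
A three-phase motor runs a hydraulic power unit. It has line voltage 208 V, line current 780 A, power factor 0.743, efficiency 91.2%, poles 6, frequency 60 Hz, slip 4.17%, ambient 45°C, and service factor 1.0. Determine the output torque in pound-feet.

1170 lb·ft

P_in = √3·V·I·cosφ = 1.732 × 208 × 780 × 0.743 = 208783 W
P_out = η·P_in = 0.912 × 208783 = 190410 W
n_s = 120×60/6 = 1200 rpm; n = 1200×(1−0.0417) = 1150 rpm
ω = 2π×1150/60 = 120.4 rad/s
τ = P_out/ω = 190410/120.4 = 1581 N·m
In lb·ft: 1581/1.356 = 1170 lb·ft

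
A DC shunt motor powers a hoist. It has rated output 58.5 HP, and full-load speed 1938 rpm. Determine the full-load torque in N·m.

215 N·m

P_out = 58.5 × 746 = 43641 W
ω = 2π × 1938/60 = 202.9 rad/s
τ = P_out/ω = 43641/202.9 = 215 N·m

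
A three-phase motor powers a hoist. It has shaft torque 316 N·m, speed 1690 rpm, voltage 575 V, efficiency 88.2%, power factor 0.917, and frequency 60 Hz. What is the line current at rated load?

ω = 2π×1690/60 = 177 rad/s; P_out = τω = 316 × 177 = 55932 W
P_in = P_out / η = 55932 / 0.882 = 63415 W
I_L = P_in / (√3·V_L·cosφ) = 63415 / (1.732 × 575 × 0.917) = 69.4 A

69.4 A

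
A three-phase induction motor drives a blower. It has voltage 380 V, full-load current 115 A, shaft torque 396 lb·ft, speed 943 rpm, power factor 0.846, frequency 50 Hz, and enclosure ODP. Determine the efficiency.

82.8 %

τ = 396 lb·ft × 1.356 = 537 N·m
ω = 2π × 943/60 = 98.75 rad/s; P_out = τω = 537 × 98.75 = 53029 W
P_in = √3·V_L·I_L·cosφ = 1.732 × 380 × 115 × 0.846 = 64032 W
η = P_out / P_in = 53029 / 64032 = 0.828 = 82.8%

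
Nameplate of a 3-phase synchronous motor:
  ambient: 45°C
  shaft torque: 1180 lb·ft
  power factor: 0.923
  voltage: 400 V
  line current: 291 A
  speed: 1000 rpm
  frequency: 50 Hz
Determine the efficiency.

90.0 %

τ = 1180 lb·ft × 1.356 = 1600 N·m
ω = 2π × 1000/60 = 104.7 rad/s; P_out = τω = 1600 × 104.7 = 167520 W
P_in = √3·V_L·I_L·cosφ = 1.732 × 400 × 291 × 0.923 = 186081 W
η = P_out / P_in = 167520 / 186081 = 0.900 = 90.0%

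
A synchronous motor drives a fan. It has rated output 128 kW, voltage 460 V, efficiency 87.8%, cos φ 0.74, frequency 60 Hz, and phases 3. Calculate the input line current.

247 A

P_out = 128 kW = 128000 W
P_in = P_out / η = 128000 / 0.878 = 145786 W
I_L = P_in / (√3·V_L·cosφ) = 145786 / (1.732 × 460 × 0.74) = 247 A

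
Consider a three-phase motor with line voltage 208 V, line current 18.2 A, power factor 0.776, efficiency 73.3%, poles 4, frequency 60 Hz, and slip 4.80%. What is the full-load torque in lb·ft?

15.3 lb·ft

P_in = √3·V·I·cosφ = 1.732 × 208 × 18.2 × 0.776 = 5088 W
P_out = η·P_in = 0.733 × 5088 = 3730 W
n_s = 120×60/4 = 1800 rpm; n = 1800×(1−0.048) = 1714 rpm
ω = 2π×1714/60 = 179.5 rad/s
τ = P_out/ω = 3730/179.5 = 20.78 N·m
In lb·ft: 20.78/1.356 = 15.3 lb·ft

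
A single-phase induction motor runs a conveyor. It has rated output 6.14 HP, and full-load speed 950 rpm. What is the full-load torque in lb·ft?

P_out = 6.14 × 746 = 4580 W
ω = 2π × 950/60 = 99.48 rad/s
τ = P_out/ω = 4580/99.48 = 46.04 N·m
In lb·ft: 46.04/1.356 = 34 lb·ft

34 lb·ft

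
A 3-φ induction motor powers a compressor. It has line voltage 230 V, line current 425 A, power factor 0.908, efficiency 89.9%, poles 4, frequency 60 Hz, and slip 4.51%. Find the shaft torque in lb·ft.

566 lb·ft

P_in = √3·V·I·cosφ = 1.732 × 230 × 425 × 0.908 = 153727 W
P_out = η·P_in = 0.899 × 153727 = 138201 W
n_s = 120×60/4 = 1800 rpm; n = 1800×(1−0.0451) = 1719 rpm
ω = 2π×1719/60 = 180 rad/s
τ = P_out/ω = 138201/180 = 767.8 N·m
In lb·ft: 767.8/1.356 = 566 lb·ft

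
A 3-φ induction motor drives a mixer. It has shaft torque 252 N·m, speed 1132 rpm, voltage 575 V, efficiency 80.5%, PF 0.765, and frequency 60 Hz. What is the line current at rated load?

ω = 2π×1132/60 = 118.5 rad/s; P_out = τω = 252 × 118.5 = 29862 W
P_in = P_out / η = 29862 / 0.805 = 37096 W
I_L = P_in / (√3·V_L·cosφ) = 37096 / (1.732 × 575 × 0.765) = 48.7 A

48.7 A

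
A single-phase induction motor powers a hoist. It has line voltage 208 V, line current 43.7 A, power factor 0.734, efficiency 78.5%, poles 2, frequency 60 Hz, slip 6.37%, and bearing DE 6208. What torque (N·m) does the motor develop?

P_in = V·I·cosφ = 208 × 43.7 × 0.734 = 6672 W
P_out = η·P_in = 0.785 × 6672 = 5238 W
n_s = 120×60/2 = 3600 rpm; n = 3600×(1−0.0637) = 3371 rpm
ω = 2π×3371/60 = 353 rad/s
τ = P_out/ω = 5238/353 = 14.8 N·m

14.8 N·m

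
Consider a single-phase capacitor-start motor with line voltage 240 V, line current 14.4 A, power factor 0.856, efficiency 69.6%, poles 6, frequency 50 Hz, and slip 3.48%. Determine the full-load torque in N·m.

20.4 N·m

P_in = V·I·cosφ = 240 × 14.4 × 0.856 = 2958 W
P_out = η·P_in = 0.696 × 2958 = 2059 W
n_s = 120×50/6 = 1000 rpm; n = 1000×(1−0.0348) = 965 rpm
ω = 2π×965/60 = 101.1 rad/s
τ = P_out/ω = 2059/101.1 = 20.4 N·m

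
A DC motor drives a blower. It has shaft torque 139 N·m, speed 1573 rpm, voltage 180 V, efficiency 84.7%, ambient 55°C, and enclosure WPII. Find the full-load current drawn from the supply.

150 A

ω = 2π×1573/60 = 164.7 rad/s; P_out = τω = 139 × 164.7 = 22893 W
P_in = P_out / η = 22893 / 0.847 = 27028 W
I = P_in / V = 27028 / 180 = 150 A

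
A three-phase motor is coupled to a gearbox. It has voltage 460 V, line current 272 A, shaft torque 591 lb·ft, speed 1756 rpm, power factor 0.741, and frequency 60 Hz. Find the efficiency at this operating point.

91.8 %

τ = 591 lb·ft × 1.356 = 801.4 N·m
ω = 2π × 1756/60 = 183.9 rad/s; P_out = τω = 801.4 × 183.9 = 147377 W
P_in = √3·V_L·I_L·cosφ = 1.732 × 460 × 272 × 0.741 = 160581 W
η = P_out / P_in = 147377 / 160581 = 0.918 = 91.8%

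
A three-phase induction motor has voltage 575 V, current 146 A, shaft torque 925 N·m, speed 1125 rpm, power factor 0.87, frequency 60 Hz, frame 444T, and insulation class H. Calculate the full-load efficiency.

86.1 %

ω = 2π × 1125/60 = 117.8 rad/s; P_out = τω = 925 × 117.8 = 108965 W
P_in = √3·V_L·I_L·cosφ = 1.732 × 575 × 146 × 0.87 = 126499 W
η = P_out / P_in = 108965 / 126499 = 0.861 = 86.1%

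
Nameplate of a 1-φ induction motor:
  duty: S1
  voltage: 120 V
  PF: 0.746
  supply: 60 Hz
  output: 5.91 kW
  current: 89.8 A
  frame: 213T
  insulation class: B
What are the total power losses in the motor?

2130 W

P_in = V·I·cosφ = 120×89.8×0.746 = 8039 W
P_out = 5910 W
Losses = P_in − P_out = 8039 − 5910 = 2129 W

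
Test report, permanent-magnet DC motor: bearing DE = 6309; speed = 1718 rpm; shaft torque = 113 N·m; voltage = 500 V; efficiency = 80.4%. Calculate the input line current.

50.6 A

ω = 2π×1718/60 = 179.9 rad/s; P_out = τω = 113 × 179.9 = 20329 W
P_in = P_out / η = 20329 / 0.804 = 25285 W
I = P_in / V = 25285 / 500 = 50.6 A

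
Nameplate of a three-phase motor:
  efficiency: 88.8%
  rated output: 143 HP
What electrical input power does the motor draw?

120 kW

P_out = 143 × 746 = 106678 W
P_in = P_out/η = 106678/0.888 = 120133 W = 120 kW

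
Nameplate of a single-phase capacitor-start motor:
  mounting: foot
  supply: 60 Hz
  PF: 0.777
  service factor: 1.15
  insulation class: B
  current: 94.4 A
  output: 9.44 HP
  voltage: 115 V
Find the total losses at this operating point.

1.39 kW

P_in = V·I·cosφ = 115×94.4×0.777 = 8435 W
P_out = 9.44×746 = 7042 W
Losses = P_in − P_out = 8435 − 7042 = 1393 W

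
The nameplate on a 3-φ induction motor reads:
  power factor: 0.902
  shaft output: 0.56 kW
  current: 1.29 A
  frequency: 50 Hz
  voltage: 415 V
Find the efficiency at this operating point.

P_out = 0.56 kW = 560 W
P_in = √3·V_L·I_L·cosφ = 1.732 × 415 × 1.29 × 0.902 = 836 W
η = P_out / P_in = 560 / 836 = 0.670 = 67.0%

67.0 %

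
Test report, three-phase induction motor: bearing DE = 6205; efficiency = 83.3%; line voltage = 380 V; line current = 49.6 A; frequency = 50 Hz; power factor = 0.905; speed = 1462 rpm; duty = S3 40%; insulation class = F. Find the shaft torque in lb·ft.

119 lb·ft

P_in = √3·V·I·cosφ = 1.732 × 380 × 49.6 × 0.905 = 29543 W
P_out = η·P_in = 0.833 × 29543 = 24609 W
n = 1462 rpm
ω = 2π×1462/60 = 153.1 rad/s
τ = P_out/ω = 24609/153.1 = 160.7 N·m
In lb·ft: 160.7/1.356 = 119 lb·ft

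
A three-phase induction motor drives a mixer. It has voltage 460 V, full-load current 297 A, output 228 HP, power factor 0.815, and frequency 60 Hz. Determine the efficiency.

88.2 %

P_out = 228 × 746 = 170088 W
P_in = √3·V_L·I_L·cosφ = 1.732 × 460 × 297 × 0.815 = 192850 W
η = P_out / P_in = 170088 / 192850 = 0.882 = 88.2%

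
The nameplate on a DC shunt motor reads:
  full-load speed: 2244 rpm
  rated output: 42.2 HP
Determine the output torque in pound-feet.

P_out = 42.2 × 746 = 31481 W
ω = 2π × 2244/60 = 235 rad/s
τ = P_out/ω = 31481/235 = 134 N·m
In lb·ft: 134/1.356 = 98.8 lb·ft

98.8 lb·ft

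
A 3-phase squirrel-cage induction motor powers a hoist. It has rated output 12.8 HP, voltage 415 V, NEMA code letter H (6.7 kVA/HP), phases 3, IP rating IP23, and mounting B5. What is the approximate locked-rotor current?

119 A

S_LR = 6.7 × 12.8 = 85.76 kVA
I_LR = S_LR/(√3·V_L) = 85760/(1.732×415) = 119 A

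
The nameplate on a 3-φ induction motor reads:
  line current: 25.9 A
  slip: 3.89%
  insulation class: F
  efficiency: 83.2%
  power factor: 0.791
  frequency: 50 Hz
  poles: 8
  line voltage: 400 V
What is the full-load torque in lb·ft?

115 lb·ft

P_in = √3·V·I·cosφ = 1.732 × 400 × 25.9 × 0.791 = 14193 W
P_out = η·P_in = 0.832 × 14193 = 11809 W
n_s = 120×50/8 = 750 rpm; n = 750×(1−0.0389) = 721 rpm
ω = 2π×721/60 = 75.5 rad/s
τ = P_out/ω = 11809/75.5 = 156.4 N·m
In lb·ft: 156.4/1.356 = 115 lb·ft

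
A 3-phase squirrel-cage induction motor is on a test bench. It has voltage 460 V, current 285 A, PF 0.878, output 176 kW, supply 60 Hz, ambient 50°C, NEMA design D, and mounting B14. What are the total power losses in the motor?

P_in = √3·V·I·cosφ = 1.732×460×285×0.878 = 199363 W
P_out = 176000 W
Losses = P_in − P_out = 199363 − 176000 = 23363 W

23400 W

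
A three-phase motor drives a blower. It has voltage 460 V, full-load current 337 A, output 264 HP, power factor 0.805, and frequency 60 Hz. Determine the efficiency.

P_out = 264 × 746 = 196944 W
P_in = √3·V_L·I_L·cosφ = 1.732 × 460 × 337 × 0.805 = 216138 W
η = P_out / P_in = 196944 / 216138 = 0.911 = 91.1%

91.1 %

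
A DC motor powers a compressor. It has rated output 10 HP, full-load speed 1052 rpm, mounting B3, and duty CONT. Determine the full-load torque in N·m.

67.7 N·m

P_out = 10 × 746 = 7460 W
ω = 2π × 1052/60 = 110.2 rad/s
τ = P_out/ω = 7460/110.2 = 67.7 N·m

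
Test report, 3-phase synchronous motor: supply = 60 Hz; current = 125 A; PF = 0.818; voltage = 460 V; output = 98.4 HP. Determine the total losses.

8.06 kW

P_in = √3·V·I·cosφ = 1.732×460×125×0.818 = 81465 W
P_out = 98.4×746 = 73406 W
Losses = P_in − P_out = 81465 − 73406 = 8059 W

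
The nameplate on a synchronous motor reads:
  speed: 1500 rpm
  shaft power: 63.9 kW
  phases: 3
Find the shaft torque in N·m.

ω = 2π × 1500/60 = 157.1 rad/s
τ = P/ω = 63900/157.1 = 407 N·m

407 N·m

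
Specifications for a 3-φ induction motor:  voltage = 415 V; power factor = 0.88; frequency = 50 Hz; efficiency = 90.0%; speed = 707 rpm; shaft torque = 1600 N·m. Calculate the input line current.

208 A

ω = 2π×707/60 = 74.04 rad/s; P_out = τω = 1600 × 74.04 = 118464 W
P_in = P_out / η = 118464 / 0.900 = 131627 W
I_L = P_in / (√3·V_L·cosφ) = 131627 / (1.732 × 415 × 0.88) = 208 A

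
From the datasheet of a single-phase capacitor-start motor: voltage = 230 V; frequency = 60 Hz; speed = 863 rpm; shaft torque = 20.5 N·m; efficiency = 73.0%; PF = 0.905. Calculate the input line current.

ω = 2π×863/60 = 90.37 rad/s; P_out = τω = 20.5 × 90.37 = 1853 W
P_in = P_out / η = 1853 / 0.730 = 2538 W
I = P_in / (V·cosφ) = 2538 / (230 × 0.905) = 12.2 A

12.2 A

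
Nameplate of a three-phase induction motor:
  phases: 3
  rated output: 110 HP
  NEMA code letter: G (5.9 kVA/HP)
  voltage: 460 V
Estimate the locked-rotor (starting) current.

815 A

S_LR = 5.9 × 110 = 649 kVA
I_LR = S_LR/(√3·V_L) = 649000/(1.732×460) = 815 A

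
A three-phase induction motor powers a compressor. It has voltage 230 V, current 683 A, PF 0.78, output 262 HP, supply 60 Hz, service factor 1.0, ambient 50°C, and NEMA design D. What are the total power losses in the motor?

16.8 kW

P_in = √3·V·I·cosφ = 1.732×230×683×0.78 = 212222 W
P_out = 262×746 = 195452 W
Losses = P_in − P_out = 212222 − 195452 = 16770 W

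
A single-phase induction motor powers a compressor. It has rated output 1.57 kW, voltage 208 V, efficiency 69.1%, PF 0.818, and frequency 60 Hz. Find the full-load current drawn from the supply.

13.4 A

P_out = 1.57 kW = 1570 W
P_in = P_out / η = 1570 / 0.691 = 2272 W
I = P_in / (V·cosφ) = 2272 / (208 × 0.818) = 13.4 A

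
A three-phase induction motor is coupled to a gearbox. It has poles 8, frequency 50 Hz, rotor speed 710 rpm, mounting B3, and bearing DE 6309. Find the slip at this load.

5.33 %

n_s = 120f/p = 120×50/8 = 750 rpm
s = (n_s − n)/n_s = (750 − 710)/750 = 0.0533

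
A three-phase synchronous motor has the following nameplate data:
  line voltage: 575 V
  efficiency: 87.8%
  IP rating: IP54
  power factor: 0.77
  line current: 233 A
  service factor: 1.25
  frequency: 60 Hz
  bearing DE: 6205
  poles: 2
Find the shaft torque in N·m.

416 N·m

P_in = √3·V·I·cosφ = 1.732 × 575 × 233 × 0.77 = 178674 W
P_out = η·P_in = 0.878 × 178674 = 156876 W
n = n_s = 120×60/2 = 3600 rpm (synchronous)
ω = 2π×3600/60 = 377 rad/s
τ = P_out/ω = 156876/377 = 416 N·m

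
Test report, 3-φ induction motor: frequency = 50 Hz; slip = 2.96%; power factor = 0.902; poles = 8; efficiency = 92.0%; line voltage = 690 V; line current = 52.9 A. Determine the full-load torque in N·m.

P_in = √3·V·I·cosφ = 1.732 × 690 × 52.9 × 0.902 = 57024 W
P_out = η·P_in = 0.92 × 57024 = 52462 W
n_s = 120×50/8 = 750 rpm; n = 750×(1−0.0296) = 728 rpm
ω = 2π×728/60 = 76.24 rad/s
τ = P_out/ω = 52462/76.24 = 688 N·m

688 N·m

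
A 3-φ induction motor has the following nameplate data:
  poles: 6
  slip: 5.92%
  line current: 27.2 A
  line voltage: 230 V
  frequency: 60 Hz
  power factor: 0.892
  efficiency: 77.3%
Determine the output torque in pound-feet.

46.6 lb·ft

P_in = √3·V·I·cosφ = 1.732 × 230 × 27.2 × 0.892 = 9665 W
P_out = η·P_in = 0.773 × 9665 = 7471 W
n_s = 120×60/6 = 1200 rpm; n = 1200×(1−0.0592) = 1129 rpm
ω = 2π×1129/60 = 118.2 rad/s
τ = P_out/ω = 7471/118.2 = 63.21 N·m
In lb·ft: 63.21/1.356 = 46.6 lb·ft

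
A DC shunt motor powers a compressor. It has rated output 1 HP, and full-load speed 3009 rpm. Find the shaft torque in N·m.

P_out = 1 × 746 = 746 W
ω = 2π × 3009/60 = 315.1 rad/s
τ = P_out/ω = 746/315.1 = 2.37 N·m

2.37 N·m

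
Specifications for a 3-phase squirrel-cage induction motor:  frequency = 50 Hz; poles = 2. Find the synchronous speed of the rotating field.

3000 rpm

n_s = 120f/p = 120×50/2 = 3000 rpm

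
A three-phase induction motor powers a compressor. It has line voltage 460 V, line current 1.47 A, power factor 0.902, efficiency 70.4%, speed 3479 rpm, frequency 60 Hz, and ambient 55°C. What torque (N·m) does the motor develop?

2.04 N·m

P_in = √3·V·I·cosφ = 1.732 × 460 × 1.47 × 0.902 = 1056 W
P_out = η·P_in = 0.704 × 1056 = 743 W
n = 3479 rpm
ω = 2π×3479/60 = 364.3 rad/s
τ = P_out/ω = 743/364.3 = 2.04 N·m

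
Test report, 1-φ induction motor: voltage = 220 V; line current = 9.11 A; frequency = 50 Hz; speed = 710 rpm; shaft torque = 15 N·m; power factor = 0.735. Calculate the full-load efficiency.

ω = 2π × 710/60 = 74.35 rad/s; P_out = τω = 15 × 74.35 = 1115 W
P_in = V·I·cosφ = 220 × 9.11 × 0.735 = 1473 W
η = P_out / P_in = 1115 / 1473 = 0.757 = 75.7%

75.7 %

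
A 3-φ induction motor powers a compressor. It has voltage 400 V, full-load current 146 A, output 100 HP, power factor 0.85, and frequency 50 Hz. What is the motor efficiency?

P_out = 100 × 746 = 74600 W
P_in = √3·V_L·I_L·cosφ = 1.732 × 400 × 146 × 0.85 = 85976 W
η = P_out / P_in = 74600 / 85976 = 0.868 = 86.8%

86.8 %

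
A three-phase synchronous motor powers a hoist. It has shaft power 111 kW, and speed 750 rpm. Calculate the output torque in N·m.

ω = 2π × 750/60 = 78.54 rad/s
τ = P/ω = 111000/78.54 = 1410 N·m

1410 N·m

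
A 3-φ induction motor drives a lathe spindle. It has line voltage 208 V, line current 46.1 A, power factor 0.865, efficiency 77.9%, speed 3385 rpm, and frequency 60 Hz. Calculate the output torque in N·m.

P_in = √3·V·I·cosφ = 1.732 × 208 × 46.1 × 0.865 = 14366 W
P_out = η·P_in = 0.779 × 14366 = 11191 W
n = 3385 rpm
ω = 2π×3385/60 = 354.5 rad/s
τ = P_out/ω = 11191/354.5 = 31.6 N·m

31.6 N·m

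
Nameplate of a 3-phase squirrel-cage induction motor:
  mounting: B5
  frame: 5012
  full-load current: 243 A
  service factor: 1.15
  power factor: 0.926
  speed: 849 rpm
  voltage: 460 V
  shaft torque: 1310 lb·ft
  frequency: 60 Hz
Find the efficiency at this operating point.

88.1 %

τ = 1310 lb·ft × 1.356 = 1776 N·m
ω = 2π × 849/60 = 88.91 rad/s; P_out = τω = 1776 × 88.91 = 157904 W
P_in = √3·V_L·I_L·cosφ = 1.732 × 460 × 243 × 0.926 = 179276 W
η = P_out / P_in = 157904 / 179276 = 0.881 = 88.1%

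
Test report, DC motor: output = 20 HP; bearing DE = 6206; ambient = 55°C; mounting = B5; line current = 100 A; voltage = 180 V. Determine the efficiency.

82.9 %

P_out = 20 × 746 = 14920 W
P_in = V·I = 180 × 100 = 18000 W
η = P_out / P_in = 14920 / 18000 = 0.829 = 82.9%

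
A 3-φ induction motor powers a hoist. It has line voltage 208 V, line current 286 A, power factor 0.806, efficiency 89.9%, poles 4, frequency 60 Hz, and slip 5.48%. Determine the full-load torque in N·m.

P_in = √3·V·I·cosφ = 1.732 × 208 × 286 × 0.806 = 83045 W
P_out = η·P_in = 0.899 × 83045 = 74657 W
n_s = 120×60/4 = 1800 rpm; n = 1800×(1−0.0548) = 1701 rpm
ω = 2π×1701/60 = 178.1 rad/s
τ = P_out/ω = 74657/178.1 = 419 N·m

419 N·m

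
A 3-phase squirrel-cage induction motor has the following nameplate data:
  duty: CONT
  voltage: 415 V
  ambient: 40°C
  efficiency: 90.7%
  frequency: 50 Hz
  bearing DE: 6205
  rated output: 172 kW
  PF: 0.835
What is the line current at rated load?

P_out = 172 kW = 172000 W
P_in = P_out / η = 172000 / 0.907 = 189636 W
I_L = P_in / (√3·V_L·cosφ) = 189636 / (1.732 × 415 × 0.835) = 316 A

316 A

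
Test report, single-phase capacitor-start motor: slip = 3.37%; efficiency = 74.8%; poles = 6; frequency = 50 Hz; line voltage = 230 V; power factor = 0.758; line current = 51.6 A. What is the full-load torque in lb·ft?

P_in = V·I·cosφ = 230 × 51.6 × 0.758 = 8996 W
P_out = η·P_in = 0.748 × 8996 = 6729 W
n_s = 120×50/6 = 1000 rpm; n = 1000×(1−0.0337) = 966 rpm
ω = 2π×966/60 = 101.2 rad/s
τ = P_out/ω = 6729/101.2 = 66.49 N·m
In lb·ft: 66.49/1.356 = 49 lb·ft

49 lb·ft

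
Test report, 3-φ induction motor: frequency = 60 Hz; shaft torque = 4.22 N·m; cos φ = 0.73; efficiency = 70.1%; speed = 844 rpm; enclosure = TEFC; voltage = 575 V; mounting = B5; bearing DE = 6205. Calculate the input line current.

0.732 A

ω = 2π×844/60 = 88.38 rad/s; P_out = τω = 4.22 × 88.38 = 373 W
P_in = P_out / η = 373 / 0.701 = 532 W
I_L = P_in / (√3·V_L·cosφ) = 532 / (1.732 × 575 × 0.73) = 0.732 A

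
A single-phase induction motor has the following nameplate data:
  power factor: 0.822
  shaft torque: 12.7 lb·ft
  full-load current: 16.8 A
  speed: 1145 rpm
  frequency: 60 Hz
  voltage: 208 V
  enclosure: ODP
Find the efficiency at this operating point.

71.9 %

τ = 12.7 lb·ft × 1.356 = 17.22 N·m
ω = 2π × 1145/60 = 119.9 rad/s; P_out = τω = 17.22 × 119.9 = 2065 W
P_in = V·I·cosφ = 208 × 16.8 × 0.822 = 2872 W
η = P_out / P_in = 2065 / 2872 = 0.719 = 71.9%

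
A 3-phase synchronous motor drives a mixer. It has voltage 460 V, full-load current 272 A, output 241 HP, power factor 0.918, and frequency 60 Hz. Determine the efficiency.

90.4 %

P_out = 241 × 746 = 179786 W
P_in = √3·V_L·I_L·cosφ = 1.732 × 460 × 272 × 0.918 = 198938 W
η = P_out / P_in = 179786 / 198938 = 0.904 = 90.4%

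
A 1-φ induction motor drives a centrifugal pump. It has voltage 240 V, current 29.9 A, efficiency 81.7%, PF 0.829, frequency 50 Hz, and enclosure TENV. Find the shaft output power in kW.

4.86 kW

P_in = V·I·cosφ = 240 × 29.9 × 0.829 = 5949 W
P_out = η·P_in = 0.817 × 5949 = 4860 W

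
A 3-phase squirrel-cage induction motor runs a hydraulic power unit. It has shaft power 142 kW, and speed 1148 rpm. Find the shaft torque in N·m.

1180 N·m

ω = 2π × 1148/60 = 120.2 rad/s
τ = P/ω = 142000/120.2 = 1180 N·m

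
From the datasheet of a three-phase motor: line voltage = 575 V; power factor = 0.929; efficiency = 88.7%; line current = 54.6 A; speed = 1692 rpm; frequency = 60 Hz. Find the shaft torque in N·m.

P_in = √3·V·I·cosφ = 1.732 × 575 × 54.6 × 0.929 = 50515 W
P_out = η·P_in = 0.887 × 50515 = 44807 W
n = 1692 rpm
ω = 2π×1692/60 = 177.2 rad/s
τ = P_out/ω = 44807/177.2 = 253 N·m

253 N·m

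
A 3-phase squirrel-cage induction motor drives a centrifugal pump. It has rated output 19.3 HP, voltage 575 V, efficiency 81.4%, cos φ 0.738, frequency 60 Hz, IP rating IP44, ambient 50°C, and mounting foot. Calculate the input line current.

P_out = 19.3 × 746 = 14398 W
P_in = P_out / η = 14398 / 0.814 = 17688 W
I_L = P_in / (√3·V_L·cosφ) = 17688 / (1.732 × 575 × 0.738) = 24.1 A

24.1 A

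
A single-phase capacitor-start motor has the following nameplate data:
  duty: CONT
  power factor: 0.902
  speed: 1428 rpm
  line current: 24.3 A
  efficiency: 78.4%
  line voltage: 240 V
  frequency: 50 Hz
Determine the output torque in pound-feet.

P_in = V·I·cosφ = 240 × 24.3 × 0.902 = 5260 W
P_out = η·P_in = 0.784 × 5260 = 4124 W
n = 1428 rpm
ω = 2π×1428/60 = 149.5 rad/s
τ = P_out/ω = 4124/149.5 = 27.59 N·m
In lb·ft: 27.59/1.356 = 20.3 lb·ft

20.3 lb·ft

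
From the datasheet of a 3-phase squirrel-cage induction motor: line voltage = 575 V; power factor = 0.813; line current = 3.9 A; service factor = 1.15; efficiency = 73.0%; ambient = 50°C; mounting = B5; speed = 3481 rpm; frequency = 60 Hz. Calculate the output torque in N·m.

6.32 N·m

P_in = √3·V·I·cosφ = 1.732 × 575 × 3.9 × 0.813 = 3158 W
P_out = η·P_in = 0.73 × 3158 = 2305 W
n = 3481 rpm
ω = 2π×3481/60 = 364.5 rad/s
τ = P_out/ω = 2305/364.5 = 6.32 N·m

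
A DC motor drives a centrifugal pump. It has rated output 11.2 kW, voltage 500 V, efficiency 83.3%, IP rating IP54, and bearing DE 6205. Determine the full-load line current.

P_out = 11.2 kW = 11200 W
P_in = P_out / η = 11200 / 0.833 = 13445 W
I = P_in / V = 13445 / 500 = 26.9 A

26.9 A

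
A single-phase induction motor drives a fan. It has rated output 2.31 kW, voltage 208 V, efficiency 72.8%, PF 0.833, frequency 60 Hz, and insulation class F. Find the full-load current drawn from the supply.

P_out = 2.31 kW = 2310 W
P_in = P_out / η = 2310 / 0.728 = 3173 W
I = P_in / (V·cosφ) = 3173 / (208 × 0.833) = 18.3 A

18.3 A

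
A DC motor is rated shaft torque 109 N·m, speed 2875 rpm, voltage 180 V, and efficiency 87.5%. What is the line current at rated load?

208 A

ω = 2π×2875/60 = 301.1 rad/s; P_out = τω = 109 × 301.1 = 32820 W
P_in = P_out / η = 32820 / 0.875 = 37509 W
I = P_in / V = 37509 / 180 = 208 A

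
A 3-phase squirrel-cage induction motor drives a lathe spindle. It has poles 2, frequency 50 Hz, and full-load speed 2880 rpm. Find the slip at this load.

n_s = 120f/p = 120×50/2 = 3000 rpm
s = (n_s − n)/n_s = (3000 − 2880)/3000 = 0.0400

4.00 %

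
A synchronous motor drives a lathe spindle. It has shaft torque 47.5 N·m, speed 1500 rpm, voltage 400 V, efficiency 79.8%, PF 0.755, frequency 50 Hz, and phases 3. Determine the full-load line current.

ω = 2π×1500/60 = 157.1 rad/s; P_out = τω = 47.5 × 157.1 = 7462 W
P_in = P_out / η = 7462 / 0.798 = 9351 W
I_L = P_in / (√3·V_L·cosφ) = 9351 / (1.732 × 400 × 0.755) = 17.9 A

17.9 A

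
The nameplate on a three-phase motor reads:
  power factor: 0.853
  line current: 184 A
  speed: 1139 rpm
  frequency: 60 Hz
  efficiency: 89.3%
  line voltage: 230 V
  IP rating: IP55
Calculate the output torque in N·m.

468 N·m

P_in = √3·V·I·cosφ = 1.732 × 230 × 184 × 0.853 = 62523 W
P_out = η·P_in = 0.893 × 62523 = 55833 W
n = 1139 rpm
ω = 2π×1139/60 = 119.3 rad/s
τ = P_out/ω = 55833/119.3 = 468 N·m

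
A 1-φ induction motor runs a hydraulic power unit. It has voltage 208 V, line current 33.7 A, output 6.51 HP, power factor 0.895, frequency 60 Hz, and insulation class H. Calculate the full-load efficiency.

P_out = 6.51 × 746 = 4856 W
P_in = V·I·cosφ = 208 × 33.7 × 0.895 = 6274 W
η = P_out / P_in = 4856 / 6274 = 0.774 = 77.4%

77.4 %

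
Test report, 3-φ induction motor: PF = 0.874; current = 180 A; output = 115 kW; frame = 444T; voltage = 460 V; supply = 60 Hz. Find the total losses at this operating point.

P_in = √3·V·I·cosφ = 1.732×460×180×0.874 = 125340 W
P_out = 115000 W
Losses = P_in − P_out = 125340 − 115000 = 10340 W

10300 W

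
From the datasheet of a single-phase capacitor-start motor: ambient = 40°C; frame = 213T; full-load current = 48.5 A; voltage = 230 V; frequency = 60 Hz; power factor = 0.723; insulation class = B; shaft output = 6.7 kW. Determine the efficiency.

P_out = 6.7 kW = 6700 W
P_in = V·I·cosφ = 230 × 48.5 × 0.723 = 8065 W
η = P_out / P_in = 6700 / 8065 = 0.831 = 83.1%

83.1 %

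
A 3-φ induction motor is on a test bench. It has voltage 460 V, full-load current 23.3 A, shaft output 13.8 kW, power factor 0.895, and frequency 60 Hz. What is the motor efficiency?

P_out = 13.8 kW = 13800 W
P_in = √3·V_L·I_L·cosφ = 1.732 × 460 × 23.3 × 0.895 = 16614 W
η = P_out / P_in = 13800 / 16614 = 0.831 = 83.1%

83.1 %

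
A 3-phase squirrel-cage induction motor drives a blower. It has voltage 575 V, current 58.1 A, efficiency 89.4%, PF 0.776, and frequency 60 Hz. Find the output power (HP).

53.8 HP

P_in = √3·V·I·cosφ = 1.732 × 575 × 58.1 × 0.776 = 44901 W
P_out = η·P_in = 0.894 × 44901 = 40141 W
= 40141/746 = 53.8 HP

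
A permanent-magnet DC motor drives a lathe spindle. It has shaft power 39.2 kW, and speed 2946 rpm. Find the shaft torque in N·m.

ω = 2π × 2946/60 = 308.5 rad/s
τ = P/ω = 39200/308.5 = 127 N·m

127 N·m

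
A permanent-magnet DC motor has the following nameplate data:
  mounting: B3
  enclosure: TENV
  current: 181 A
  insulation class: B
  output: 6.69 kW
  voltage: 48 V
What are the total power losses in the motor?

2000 W

P_in = V·I = 48×181 = 8688 W
P_out = 6690 W
Losses = P_in − P_out = 8688 − 6690 = 1998 W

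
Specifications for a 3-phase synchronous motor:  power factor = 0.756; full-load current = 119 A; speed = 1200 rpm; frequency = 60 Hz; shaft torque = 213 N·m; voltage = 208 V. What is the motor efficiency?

ω = 2π × 1200/60 = 125.7 rad/s; P_out = τω = 213 × 125.7 = 26774 W
P_in = √3·V_L·I_L·cosφ = 1.732 × 208 × 119 × 0.756 = 32410 W
η = P_out / P_in = 26774 / 32410 = 0.826 = 82.6%

82.6 %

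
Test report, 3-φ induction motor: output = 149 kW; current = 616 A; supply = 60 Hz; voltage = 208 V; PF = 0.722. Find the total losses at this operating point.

11.2 kW

P_in = √3·V·I·cosφ = 1.732×208×616×0.722 = 160225 W
P_out = 149000 W
Losses = P_in − P_out = 160225 − 149000 = 11225 W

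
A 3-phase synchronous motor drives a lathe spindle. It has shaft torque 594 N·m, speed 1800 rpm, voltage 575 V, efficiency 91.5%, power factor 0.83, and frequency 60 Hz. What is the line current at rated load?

ω = 2π×1800/60 = 188.5 rad/s; P_out = τω = 594 × 188.5 = 111969 W
P_in = P_out / η = 111969 / 0.915 = 122370 W
I_L = P_in / (√3·V_L·cosφ) = 122370 / (1.732 × 575 × 0.83) = 148 A

148 A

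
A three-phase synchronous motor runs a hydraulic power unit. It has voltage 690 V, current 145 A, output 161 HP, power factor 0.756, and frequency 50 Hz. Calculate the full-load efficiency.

P_out = 161 × 746 = 120106 W
P_in = √3·V_L·I_L·cosφ = 1.732 × 690 × 145 × 0.756 = 131005 W
η = P_out / P_in = 120106 / 131005 = 0.917 = 91.7%

91.7 %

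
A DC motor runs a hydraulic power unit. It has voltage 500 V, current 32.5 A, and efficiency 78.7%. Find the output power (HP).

P_in = V·I = 500 × 32.5 = 16250 W
P_out = η·P_in = 0.787 × 16250 = 12789 W
= 12789/746 = 17.1 HP

17.1 HP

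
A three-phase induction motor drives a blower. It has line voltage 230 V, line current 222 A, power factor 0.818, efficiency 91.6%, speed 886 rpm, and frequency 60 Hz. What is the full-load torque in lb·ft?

P_in = √3·V·I·cosφ = 1.732 × 230 × 222 × 0.818 = 72341 W
P_out = η·P_in = 0.916 × 72341 = 66264 W
n = 886 rpm
ω = 2π×886/60 = 92.78 rad/s
τ = P_out/ω = 66264/92.78 = 714.2 N·m
In lb·ft: 714.2/1.356 = 527 lb·ft

527 lb·ft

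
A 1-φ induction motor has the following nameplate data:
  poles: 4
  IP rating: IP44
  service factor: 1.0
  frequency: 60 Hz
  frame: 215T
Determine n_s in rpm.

n_s = 120f/p = 120×60/4 = 1800 rpm

1800 rpm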